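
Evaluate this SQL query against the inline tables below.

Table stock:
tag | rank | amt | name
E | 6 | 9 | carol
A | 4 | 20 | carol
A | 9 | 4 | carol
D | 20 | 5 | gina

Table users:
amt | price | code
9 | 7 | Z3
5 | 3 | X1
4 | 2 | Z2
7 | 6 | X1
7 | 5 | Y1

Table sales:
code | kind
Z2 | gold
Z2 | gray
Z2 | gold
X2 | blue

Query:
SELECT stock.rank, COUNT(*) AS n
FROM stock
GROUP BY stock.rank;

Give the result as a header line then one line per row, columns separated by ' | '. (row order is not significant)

== RESULT ==
stock.rank | n
6 | 1
4 | 1
9 | 1
20 | 1

Derivation:
After GROUP BY (4 rows):
stock.rank | n
6 | 1
4 | 1
9 | 1
20 | 1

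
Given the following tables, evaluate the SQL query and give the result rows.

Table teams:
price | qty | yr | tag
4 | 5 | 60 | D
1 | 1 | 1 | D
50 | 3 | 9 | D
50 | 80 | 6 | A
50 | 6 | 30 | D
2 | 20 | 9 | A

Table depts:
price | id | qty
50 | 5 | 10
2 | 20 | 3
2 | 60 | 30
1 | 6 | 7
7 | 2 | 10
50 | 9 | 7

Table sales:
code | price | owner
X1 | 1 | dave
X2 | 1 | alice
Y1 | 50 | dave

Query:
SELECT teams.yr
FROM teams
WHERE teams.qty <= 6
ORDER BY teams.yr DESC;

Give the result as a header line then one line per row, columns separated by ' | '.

== RESULT ==
teams.yr
60
30
9
1

Derivation:
After WHERE (4 rows):
teams.price | teams.qty | teams.yr | teams.tag
4 | 5 | 60 | D
1 | 1 | 1 | D
50 | 3 | 9 | D
50 | 6 | 30 | D
After SELECT (4 rows):
teams.yr
60
1
9
30
After ORDER BY (4 rows):
teams.yr
60
30
9
1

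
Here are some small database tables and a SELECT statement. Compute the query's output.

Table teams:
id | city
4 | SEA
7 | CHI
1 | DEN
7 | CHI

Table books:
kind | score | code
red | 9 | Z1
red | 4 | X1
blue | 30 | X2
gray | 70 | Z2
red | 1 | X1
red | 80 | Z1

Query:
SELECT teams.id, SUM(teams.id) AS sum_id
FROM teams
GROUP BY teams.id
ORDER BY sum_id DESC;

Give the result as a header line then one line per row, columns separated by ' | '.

After GROUP BY (3 rows):
teams.id | sum_id
4 | 4
7 | 14
1 | 1
After ORDER BY (3 rows):
teams.id | sum_id
7 | 14
4 | 4
1 | 1

== RESULT ==
teams.id | sum_id
7 | 14
4 | 4
1 | 1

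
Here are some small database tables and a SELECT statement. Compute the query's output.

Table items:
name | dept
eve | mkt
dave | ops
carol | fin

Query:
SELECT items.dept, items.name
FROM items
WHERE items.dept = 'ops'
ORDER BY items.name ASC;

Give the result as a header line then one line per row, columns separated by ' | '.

After WHERE (1 rows):
items.name | items.dept
dave | ops
After SELECT (1 rows):
items.dept | items.name
ops | dave
After ORDER BY (1 rows):
items.dept | items.name
ops | dave

== RESULT ==
items.dept | items.name
ops | dave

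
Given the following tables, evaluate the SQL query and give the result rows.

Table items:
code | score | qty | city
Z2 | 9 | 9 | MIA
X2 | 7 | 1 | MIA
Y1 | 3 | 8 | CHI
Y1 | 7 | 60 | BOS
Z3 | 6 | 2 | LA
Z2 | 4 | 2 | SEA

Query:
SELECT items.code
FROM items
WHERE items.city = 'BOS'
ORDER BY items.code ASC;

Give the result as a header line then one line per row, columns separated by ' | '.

== RESULT ==
items.code
Y1

Derivation:
After WHERE (1 rows):
items.code | items.score | items.qty | items.city
Y1 | 7 | 60 | BOS
After SELECT (1 rows):
items.code
Y1
After ORDER BY (1 rows):
items.code
Y1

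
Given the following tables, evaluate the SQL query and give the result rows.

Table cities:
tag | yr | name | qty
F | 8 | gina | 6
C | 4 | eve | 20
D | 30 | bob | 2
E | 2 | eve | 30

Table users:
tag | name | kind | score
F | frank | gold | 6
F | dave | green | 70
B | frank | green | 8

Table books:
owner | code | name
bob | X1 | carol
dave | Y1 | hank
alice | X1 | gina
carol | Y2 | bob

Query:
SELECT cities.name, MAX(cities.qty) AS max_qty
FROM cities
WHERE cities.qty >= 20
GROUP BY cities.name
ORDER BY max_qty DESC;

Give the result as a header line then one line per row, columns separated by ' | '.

== RESULT ==
cities.name | max_qty
eve | 30

Derivation:
After WHERE (2 rows):
cities.tag | cities.yr | cities.name | cities.qty
C | 4 | eve | 20
E | 2 | eve | 30
After GROUP BY (1 rows):
cities.name | max_qty
eve | 30
After ORDER BY (1 rows):
cities.name | max_qty
eve | 30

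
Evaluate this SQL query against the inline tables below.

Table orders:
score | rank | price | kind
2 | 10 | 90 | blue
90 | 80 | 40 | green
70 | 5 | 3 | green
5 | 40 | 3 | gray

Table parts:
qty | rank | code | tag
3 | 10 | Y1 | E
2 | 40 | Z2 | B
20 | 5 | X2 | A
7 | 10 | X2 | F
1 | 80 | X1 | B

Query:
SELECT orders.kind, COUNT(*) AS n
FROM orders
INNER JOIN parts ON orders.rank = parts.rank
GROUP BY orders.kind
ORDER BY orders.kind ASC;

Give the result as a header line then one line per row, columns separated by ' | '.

After JOIN parts (5 rows):
orders.score | orders.rank | orders.price | orders.kind | parts.qty | parts.rank | parts.code | parts.tag
2 | 10 | 90 | blue | 3 | 10 | Y1 | E
2 | 10 | 90 | blue | 7 | 10 | X2 | F
90 | 80 | 40 | green | 1 | 80 | X1 | B
70 | 5 | 3 | green | 20 | 5 | X2 | A
5 | 40 | 3 | gray | 2 | 40 | Z2 | B
After GROUP BY (3 rows):
orders.kind | n
blue | 2
green | 2
gray | 1
After ORDER BY (3 rows):
orders.kind | n
blue | 2
gray | 1
green | 2

== RESULT ==
orders.kind | n
blue | 2
gray | 1
green | 2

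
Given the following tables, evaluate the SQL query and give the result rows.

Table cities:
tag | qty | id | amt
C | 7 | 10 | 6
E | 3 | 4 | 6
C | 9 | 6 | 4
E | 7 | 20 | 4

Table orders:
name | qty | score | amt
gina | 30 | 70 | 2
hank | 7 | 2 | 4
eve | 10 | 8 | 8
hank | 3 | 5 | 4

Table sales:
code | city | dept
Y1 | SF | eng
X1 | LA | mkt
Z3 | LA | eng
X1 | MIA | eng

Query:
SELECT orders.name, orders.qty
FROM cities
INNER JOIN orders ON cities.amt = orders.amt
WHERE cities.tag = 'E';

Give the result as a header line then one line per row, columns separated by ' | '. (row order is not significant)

After JOIN orders (4 rows):
cities.tag | cities.qty | cities.id | cities.amt | orders.name | orders.qty | orders.score | orders.amt
C | 9 | 6 | 4 | hank | 7 | 2 | 4
C | 9 | 6 | 4 | hank | 3 | 5 | 4
E | 7 | 20 | 4 | hank | 7 | 2 | 4
E | 7 | 20 | 4 | hank | 3 | 5 | 4
After WHERE (2 rows):
cities.tag | cities.qty | cities.id | cities.amt | orders.name | orders.qty | orders.score | orders.amt
E | 7 | 20 | 4 | hank | 7 | 2 | 4
E | 7 | 20 | 4 | hank | 3 | 5 | 4
After SELECT (2 rows):
orders.name | orders.qty
hank | 7
hank | 3

== RESULT ==
orders.name | orders.qty
hank | 7
hank | 3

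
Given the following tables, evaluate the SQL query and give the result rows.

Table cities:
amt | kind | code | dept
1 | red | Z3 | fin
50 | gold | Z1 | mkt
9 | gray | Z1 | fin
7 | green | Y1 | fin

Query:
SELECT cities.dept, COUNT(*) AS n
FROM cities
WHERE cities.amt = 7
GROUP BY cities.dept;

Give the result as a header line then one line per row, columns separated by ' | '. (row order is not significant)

== RESULT ==
cities.dept | n
fin | 1

Derivation:
After WHERE (1 rows):
cities.amt | cities.kind | cities.code | cities.dept
7 | green | Y1 | fin
After GROUP BY (1 rows):
cities.dept | n
fin | 1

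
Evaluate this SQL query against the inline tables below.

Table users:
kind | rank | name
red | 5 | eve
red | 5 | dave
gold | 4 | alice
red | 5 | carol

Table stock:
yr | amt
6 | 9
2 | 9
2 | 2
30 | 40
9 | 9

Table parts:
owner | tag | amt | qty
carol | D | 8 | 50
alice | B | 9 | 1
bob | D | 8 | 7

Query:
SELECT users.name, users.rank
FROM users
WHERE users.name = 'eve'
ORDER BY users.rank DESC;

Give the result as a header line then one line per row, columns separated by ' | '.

== RESULT ==
users.name | users.rank
eve | 5

Derivation:
After WHERE (1 rows):
users.kind | users.rank | users.name
red | 5 | eve
After SELECT (1 rows):
users.name | users.rank
eve | 5
After ORDER BY (1 rows):
users.name | users.rank
eve | 5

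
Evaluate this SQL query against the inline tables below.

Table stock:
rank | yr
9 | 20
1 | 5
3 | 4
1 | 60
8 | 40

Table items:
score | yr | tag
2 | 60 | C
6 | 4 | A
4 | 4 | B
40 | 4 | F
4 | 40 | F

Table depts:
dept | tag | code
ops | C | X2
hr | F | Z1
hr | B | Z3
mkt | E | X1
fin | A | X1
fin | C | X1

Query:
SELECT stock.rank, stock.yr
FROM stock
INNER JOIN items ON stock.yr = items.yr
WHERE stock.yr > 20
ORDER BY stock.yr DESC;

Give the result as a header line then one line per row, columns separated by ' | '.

== RESULT ==
stock.rank | stock.yr
1 | 60
8 | 40

Derivation:
After JOIN items (5 rows):
stock.rank | stock.yr | items.score | items.yr | items.tag
3 | 4 | 6 | 4 | A
3 | 4 | 4 | 4 | B
3 | 4 | 40 | 4 | F
1 | 60 | 2 | 60 | C
8 | 40 | 4 | 40 | F
After WHERE (2 rows):
stock.rank | stock.yr | items.score | items.yr | items.tag
1 | 60 | 2 | 60 | C
8 | 40 | 4 | 40 | F
After SELECT (2 rows):
stock.rank | stock.yr
1 | 60
8 | 40
After ORDER BY (2 rows):
stock.rank | stock.yr
1 | 60
8 | 40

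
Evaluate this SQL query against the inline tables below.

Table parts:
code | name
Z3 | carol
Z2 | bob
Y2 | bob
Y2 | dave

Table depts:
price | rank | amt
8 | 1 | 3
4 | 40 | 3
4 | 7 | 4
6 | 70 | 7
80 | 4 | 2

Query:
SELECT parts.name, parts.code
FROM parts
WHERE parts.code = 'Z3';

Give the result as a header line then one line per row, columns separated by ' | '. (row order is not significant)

After WHERE (1 rows):
parts.code | parts.name
Z3 | carol
After SELECT (1 rows):
parts.name | parts.code
carol | Z3

== RESULT ==
parts.name | parts.code
carol | Z3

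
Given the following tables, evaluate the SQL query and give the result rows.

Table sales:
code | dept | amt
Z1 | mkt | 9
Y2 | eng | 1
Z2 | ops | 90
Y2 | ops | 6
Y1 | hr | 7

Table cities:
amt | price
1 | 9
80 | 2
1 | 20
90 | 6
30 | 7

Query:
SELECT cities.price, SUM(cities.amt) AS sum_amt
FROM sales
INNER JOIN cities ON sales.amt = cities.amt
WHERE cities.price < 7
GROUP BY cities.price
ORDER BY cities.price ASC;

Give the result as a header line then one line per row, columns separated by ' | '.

After JOIN cities (3 rows):
sales.code | sales.dept | sales.amt | cities.amt | cities.price
Y2 | eng | 1 | 1 | 9
Y2 | eng | 1 | 1 | 20
Z2 | ops | 90 | 90 | 6
After WHERE (1 rows):
sales.code | sales.dept | sales.amt | cities.amt | cities.price
Z2 | ops | 90 | 90 | 6
After GROUP BY (1 rows):
cities.price | sum_amt
6 | 90
After ORDER BY (1 rows):
cities.price | sum_amt
6 | 90

== RESULT ==
cities.price | sum_amt
6 | 90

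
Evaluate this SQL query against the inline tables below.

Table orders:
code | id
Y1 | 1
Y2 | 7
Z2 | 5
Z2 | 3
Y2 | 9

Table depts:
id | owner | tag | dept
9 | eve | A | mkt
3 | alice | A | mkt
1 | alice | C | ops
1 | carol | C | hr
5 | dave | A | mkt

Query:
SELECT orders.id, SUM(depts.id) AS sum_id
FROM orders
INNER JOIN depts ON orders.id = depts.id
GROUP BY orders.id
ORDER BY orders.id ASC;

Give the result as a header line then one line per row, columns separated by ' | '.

After JOIN depts (5 rows):
orders.code | orders.id | depts.id | depts.owner | depts.tag | depts.dept
Y1 | 1 | 1 | alice | C | ops
Y1 | 1 | 1 | carol | C | hr
Z2 | 5 | 5 | dave | A | mkt
Z2 | 3 | 3 | alice | A | mkt
Y2 | 9 | 9 | eve | A | mkt
After GROUP BY (4 rows):
orders.id | sum_id
1 | 2
5 | 5
3 | 3
9 | 9
After ORDER BY (4 rows):
orders.id | sum_id
1 | 2
3 | 3
5 | 5
9 | 9

== RESULT ==
orders.id | sum_id
1 | 2
3 | 3
5 | 5
9 | 9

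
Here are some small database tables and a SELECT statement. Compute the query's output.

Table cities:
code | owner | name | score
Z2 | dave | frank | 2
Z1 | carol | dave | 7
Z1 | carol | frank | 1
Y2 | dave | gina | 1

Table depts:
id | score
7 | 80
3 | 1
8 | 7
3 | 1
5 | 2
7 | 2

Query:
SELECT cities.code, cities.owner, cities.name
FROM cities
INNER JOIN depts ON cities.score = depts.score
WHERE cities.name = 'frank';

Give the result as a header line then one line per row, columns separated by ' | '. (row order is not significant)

== RESULT ==
cities.code | cities.owner | cities.name
Z2 | dave | frank
Z2 | dave | frank
Z1 | carol | frank
Z1 | carol | frank

Derivation:
After JOIN depts (7 rows):
cities.code | cities.owner | cities.name | cities.score | depts.id | depts.score
Z2 | dave | frank | 2 | 5 | 2
Z2 | dave | frank | 2 | 7 | 2
Z1 | carol | dave | 7 | 8 | 7
Z1 | carol | frank | 1 | 3 | 1
Z1 | carol | frank | 1 | 3 | 1
Y2 | dave | gina | 1 | 3 | 1
Y2 | dave | gina | 1 | 3 | 1
After WHERE (4 rows):
cities.code | cities.owner | cities.name | cities.score | depts.id | depts.score
Z2 | dave | frank | 2 | 5 | 2
Z2 | dave | frank | 2 | 7 | 2
Z1 | carol | frank | 1 | 3 | 1
Z1 | carol | frank | 1 | 3 | 1
After SELECT (4 rows):
cities.code | cities.owner | cities.name
Z2 | dave | frank
Z2 | dave | frank
Z1 | carol | frank
Z1 | carol | frank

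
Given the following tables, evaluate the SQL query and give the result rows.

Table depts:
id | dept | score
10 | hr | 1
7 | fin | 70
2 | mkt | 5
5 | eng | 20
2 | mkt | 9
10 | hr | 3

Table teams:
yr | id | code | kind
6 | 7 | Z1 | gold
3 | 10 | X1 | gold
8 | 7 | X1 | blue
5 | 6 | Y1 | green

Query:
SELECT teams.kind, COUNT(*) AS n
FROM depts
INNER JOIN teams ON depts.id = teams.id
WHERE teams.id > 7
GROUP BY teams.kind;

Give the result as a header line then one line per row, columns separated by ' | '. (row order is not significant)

After JOIN teams (4 rows):
depts.id | depts.dept | depts.score | teams.yr | teams.id | teams.code | teams.kind
10 | hr | 1 | 3 | 10 | X1 | gold
7 | fin | 70 | 6 | 7 | Z1 | gold
7 | fin | 70 | 8 | 7 | X1 | blue
10 | hr | 3 | 3 | 10 | X1 | gold
After WHERE (2 rows):
depts.id | depts.dept | depts.score | teams.yr | teams.id | teams.code | teams.kind
10 | hr | 1 | 3 | 10 | X1 | gold
10 | hr | 3 | 3 | 10 | X1 | gold
After GROUP BY (1 rows):
teams.kind | n
gold | 2

== RESULT ==
teams.kind | n
gold | 2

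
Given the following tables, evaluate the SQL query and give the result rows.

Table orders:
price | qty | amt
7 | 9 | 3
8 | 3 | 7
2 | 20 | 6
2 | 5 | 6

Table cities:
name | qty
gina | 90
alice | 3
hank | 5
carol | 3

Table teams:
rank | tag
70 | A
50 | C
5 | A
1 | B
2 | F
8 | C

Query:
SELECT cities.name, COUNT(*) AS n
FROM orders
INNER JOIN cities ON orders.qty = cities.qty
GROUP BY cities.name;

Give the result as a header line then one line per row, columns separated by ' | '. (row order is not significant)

After JOIN cities (3 rows):
orders.price | orders.qty | orders.amt | cities.name | cities.qty
8 | 3 | 7 | alice | 3
8 | 3 | 7 | carol | 3
2 | 5 | 6 | hank | 5
After GROUP BY (3 rows):
cities.name | n
alice | 1
carol | 1
hank | 1

== RESULT ==
cities.name | n
alice | 1
carol | 1
hank | 1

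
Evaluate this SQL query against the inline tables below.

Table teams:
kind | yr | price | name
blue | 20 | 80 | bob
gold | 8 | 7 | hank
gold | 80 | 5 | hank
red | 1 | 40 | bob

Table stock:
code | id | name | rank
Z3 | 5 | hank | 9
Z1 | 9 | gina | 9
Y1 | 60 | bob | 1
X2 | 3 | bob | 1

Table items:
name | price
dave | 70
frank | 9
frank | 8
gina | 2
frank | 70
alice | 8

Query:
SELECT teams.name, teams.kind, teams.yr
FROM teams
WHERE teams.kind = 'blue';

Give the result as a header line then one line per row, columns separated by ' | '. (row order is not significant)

== RESULT ==
teams.name | teams.kind | teams.yr
bob | blue | 20

Derivation:
After WHERE (1 rows):
teams.kind | teams.yr | teams.price | teams.name
blue | 20 | 80 | bob
After SELECT (1 rows):
teams.name | teams.kind | teams.yr
bob | blue | 20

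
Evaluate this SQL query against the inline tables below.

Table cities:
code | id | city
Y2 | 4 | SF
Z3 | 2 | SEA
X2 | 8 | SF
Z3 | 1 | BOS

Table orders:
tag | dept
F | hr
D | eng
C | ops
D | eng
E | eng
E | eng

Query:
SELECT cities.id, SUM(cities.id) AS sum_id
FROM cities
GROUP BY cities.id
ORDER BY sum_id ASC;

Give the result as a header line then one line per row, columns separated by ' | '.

== RESULT ==
cities.id | sum_id
1 | 1
2 | 2
4 | 4
8 | 8

Derivation:
After GROUP BY (4 rows):
cities.id | sum_id
4 | 4
2 | 2
8 | 8
1 | 1
After ORDER BY (4 rows):
cities.id | sum_id
1 | 1
2 | 2
4 | 4
8 | 8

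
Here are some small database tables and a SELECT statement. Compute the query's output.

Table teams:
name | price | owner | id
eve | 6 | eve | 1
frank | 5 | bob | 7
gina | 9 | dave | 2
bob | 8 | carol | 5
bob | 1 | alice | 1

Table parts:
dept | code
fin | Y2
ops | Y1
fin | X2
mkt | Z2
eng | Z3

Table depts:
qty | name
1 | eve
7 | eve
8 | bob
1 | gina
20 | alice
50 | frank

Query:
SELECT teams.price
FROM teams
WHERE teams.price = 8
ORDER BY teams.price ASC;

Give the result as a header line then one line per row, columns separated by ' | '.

After WHERE (1 rows):
teams.name | teams.price | teams.owner | teams.id
bob | 8 | carol | 5
After SELECT (1 rows):
teams.price
8
After ORDER BY (1 rows):
teams.price
8

== RESULT ==
teams.price
8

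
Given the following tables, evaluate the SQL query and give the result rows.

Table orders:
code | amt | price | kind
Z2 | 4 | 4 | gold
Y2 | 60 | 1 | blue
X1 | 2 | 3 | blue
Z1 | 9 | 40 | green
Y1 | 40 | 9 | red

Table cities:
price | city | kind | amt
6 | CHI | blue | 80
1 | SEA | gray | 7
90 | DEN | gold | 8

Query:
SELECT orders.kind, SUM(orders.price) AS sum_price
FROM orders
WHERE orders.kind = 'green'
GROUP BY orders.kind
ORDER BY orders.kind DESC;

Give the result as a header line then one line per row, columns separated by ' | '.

== RESULT ==
orders.kind | sum_price
green | 40

Derivation:
After WHERE (1 rows):
orders.code | orders.amt | orders.price | orders.kind
Z1 | 9 | 40 | green
After GROUP BY (1 rows):
orders.kind | sum_price
green | 40
After ORDER BY (1 rows):
orders.kind | sum_price
green | 40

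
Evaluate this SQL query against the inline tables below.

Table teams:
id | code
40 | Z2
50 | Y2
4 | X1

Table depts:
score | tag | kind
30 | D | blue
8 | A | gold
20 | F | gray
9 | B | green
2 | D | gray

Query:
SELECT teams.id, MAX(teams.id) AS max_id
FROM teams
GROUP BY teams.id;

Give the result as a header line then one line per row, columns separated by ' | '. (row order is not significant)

== RESULT ==
teams.id | max_id
40 | 40
50 | 50
4 | 4

Derivation:
After GROUP BY (3 rows):
teams.id | max_id
40 | 40
50 | 50
4 | 4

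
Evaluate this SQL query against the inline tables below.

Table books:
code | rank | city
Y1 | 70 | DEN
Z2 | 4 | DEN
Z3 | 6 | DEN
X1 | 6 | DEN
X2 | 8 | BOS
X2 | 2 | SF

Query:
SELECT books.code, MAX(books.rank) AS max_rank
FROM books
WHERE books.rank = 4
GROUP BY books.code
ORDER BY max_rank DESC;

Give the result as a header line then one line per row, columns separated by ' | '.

== RESULT ==
books.code | max_rank
Z2 | 4

Derivation:
After WHERE (1 rows):
books.code | books.rank | books.city
Z2 | 4 | DEN
After GROUP BY (1 rows):
books.code | max_rank
Z2 | 4
After ORDER BY (1 rows):
books.code | max_rank
Z2 | 4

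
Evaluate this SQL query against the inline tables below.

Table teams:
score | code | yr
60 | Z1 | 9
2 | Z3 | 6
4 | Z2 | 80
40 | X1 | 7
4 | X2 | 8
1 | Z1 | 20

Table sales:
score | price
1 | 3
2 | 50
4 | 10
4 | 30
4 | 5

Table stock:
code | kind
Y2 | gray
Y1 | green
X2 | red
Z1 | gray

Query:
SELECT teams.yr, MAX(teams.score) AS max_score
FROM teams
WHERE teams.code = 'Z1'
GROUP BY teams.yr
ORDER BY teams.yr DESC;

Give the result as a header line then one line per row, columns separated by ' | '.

== RESULT ==
teams.yr | max_score
20 | 1
9 | 60

Derivation:
After WHERE (2 rows):
teams.score | teams.code | teams.yr
60 | Z1 | 9
1 | Z1 | 20
After GROUP BY (2 rows):
teams.yr | max_score
9 | 60
20 | 1
After ORDER BY (2 rows):
teams.yr | max_score
20 | 1
9 | 60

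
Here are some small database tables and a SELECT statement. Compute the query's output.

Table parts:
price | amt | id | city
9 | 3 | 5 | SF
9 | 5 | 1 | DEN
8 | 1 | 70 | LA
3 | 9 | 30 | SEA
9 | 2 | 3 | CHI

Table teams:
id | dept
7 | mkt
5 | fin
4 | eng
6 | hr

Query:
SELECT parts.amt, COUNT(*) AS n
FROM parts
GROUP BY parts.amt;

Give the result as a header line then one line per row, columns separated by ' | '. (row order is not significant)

== RESULT ==
parts.amt | n
3 | 1
5 | 1
1 | 1
9 | 1
2 | 1

Derivation:
After GROUP BY (5 rows):
parts.amt | n
3 | 1
5 | 1
1 | 1
9 | 1
2 | 1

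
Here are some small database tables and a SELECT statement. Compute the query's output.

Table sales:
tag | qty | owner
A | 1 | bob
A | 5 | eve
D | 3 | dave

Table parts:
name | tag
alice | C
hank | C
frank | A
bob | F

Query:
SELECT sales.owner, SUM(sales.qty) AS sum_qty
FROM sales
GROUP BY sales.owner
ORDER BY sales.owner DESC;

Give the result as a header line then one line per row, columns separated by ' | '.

== RESULT ==
sales.owner | sum_qty
eve | 5
dave | 3
bob | 1

Derivation:
After GROUP BY (3 rows):
sales.owner | sum_qty
bob | 1
eve | 5
dave | 3
After ORDER BY (3 rows):
sales.owner | sum_qty
eve | 5
dave | 3
bob | 1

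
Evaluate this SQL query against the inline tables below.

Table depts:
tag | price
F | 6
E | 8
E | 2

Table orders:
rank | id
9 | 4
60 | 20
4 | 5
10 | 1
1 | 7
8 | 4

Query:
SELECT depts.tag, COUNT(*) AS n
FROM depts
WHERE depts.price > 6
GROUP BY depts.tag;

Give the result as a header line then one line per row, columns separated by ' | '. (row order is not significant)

After WHERE (1 rows):
depts.tag | depts.price
E | 8
After GROUP BY (1 rows):
depts.tag | n
E | 1

== RESULT ==
depts.tag | n
E | 1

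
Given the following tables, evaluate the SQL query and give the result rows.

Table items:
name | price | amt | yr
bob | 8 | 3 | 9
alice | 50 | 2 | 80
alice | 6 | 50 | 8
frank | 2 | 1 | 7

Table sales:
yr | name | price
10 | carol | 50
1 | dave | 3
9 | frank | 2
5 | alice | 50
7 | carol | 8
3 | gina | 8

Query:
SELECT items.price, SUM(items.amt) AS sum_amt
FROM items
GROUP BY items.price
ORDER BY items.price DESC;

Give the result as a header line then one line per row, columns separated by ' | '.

== RESULT ==
items.price | sum_amt
50 | 2
8 | 3
6 | 50
2 | 1

Derivation:
After GROUP BY (4 rows):
items.price | sum_amt
8 | 3
50 | 2
6 | 50
2 | 1
After ORDER BY (4 rows):
items.price | sum_amt
50 | 2
8 | 3
6 | 50
2 | 1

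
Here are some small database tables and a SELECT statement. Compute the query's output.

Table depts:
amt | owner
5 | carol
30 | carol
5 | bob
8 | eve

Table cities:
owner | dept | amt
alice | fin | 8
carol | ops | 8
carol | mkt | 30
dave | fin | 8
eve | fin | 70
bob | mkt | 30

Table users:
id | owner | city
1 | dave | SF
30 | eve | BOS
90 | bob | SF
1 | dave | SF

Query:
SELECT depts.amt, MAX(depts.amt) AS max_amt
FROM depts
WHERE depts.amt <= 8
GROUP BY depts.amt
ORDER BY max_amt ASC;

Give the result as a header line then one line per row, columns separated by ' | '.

== RESULT ==
depts.amt | max_amt
5 | 5
8 | 8

Derivation:
After WHERE (3 rows):
depts.amt | depts.owner
5 | carol
5 | bob
8 | eve
After GROUP BY (2 rows):
depts.amt | max_amt
5 | 5
8 | 8
After ORDER BY (2 rows):
depts.amt | max_amt
5 | 5
8 | 8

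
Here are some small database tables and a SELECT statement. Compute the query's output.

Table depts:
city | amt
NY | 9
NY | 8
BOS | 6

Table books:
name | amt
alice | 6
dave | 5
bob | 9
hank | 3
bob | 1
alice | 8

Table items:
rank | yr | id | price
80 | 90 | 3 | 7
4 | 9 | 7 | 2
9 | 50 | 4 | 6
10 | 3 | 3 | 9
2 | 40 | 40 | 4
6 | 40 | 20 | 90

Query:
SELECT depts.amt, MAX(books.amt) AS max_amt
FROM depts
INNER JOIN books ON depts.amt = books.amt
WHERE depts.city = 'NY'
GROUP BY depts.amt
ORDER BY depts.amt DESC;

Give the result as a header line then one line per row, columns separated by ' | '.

After JOIN books (3 rows):
depts.city | depts.amt | books.name | books.amt
NY | 9 | bob | 9
NY | 8 | alice | 8
BOS | 6 | alice | 6
After WHERE (2 rows):
depts.city | depts.amt | books.name | books.amt
NY | 9 | bob | 9
NY | 8 | alice | 8
After GROUP BY (2 rows):
depts.amt | max_amt
9 | 9
8 | 8
After ORDER BY (2 rows):
depts.amt | max_amt
9 | 9
8 | 8

== RESULT ==
depts.amt | max_amt
9 | 9
8 | 8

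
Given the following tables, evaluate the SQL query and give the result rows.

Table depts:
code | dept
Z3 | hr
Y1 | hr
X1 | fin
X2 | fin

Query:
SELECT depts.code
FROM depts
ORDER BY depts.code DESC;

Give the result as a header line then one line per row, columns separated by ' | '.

After SELECT (4 rows):
depts.code
Z3
Y1
X1
X2
After ORDER BY (4 rows):
depts.code
Z3
Y1
X2
X1

== RESULT ==
depts.code
Z3
Y1
X2
X1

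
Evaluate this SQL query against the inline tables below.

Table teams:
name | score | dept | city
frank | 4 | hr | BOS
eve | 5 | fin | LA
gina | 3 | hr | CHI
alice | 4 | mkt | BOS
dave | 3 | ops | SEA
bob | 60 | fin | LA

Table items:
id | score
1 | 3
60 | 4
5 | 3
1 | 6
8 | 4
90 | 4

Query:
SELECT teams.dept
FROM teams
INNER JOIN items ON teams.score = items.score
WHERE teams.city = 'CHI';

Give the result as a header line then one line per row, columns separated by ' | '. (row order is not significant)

== RESULT ==
teams.dept
hr
hr

Derivation:
After JOIN items (10 rows):
teams.name | teams.score | teams.dept | teams.city | items.id | items.score
frank | 4 | hr | BOS | 60 | 4
frank | 4 | hr | BOS | 8 | 4
frank | 4 | hr | BOS | 90 | 4
gina | 3 | hr | CHI | 1 | 3
gina | 3 | hr | CHI | 5 | 3
alice | 4 | mkt | BOS | 60 | 4
alice | 4 | mkt | BOS | 8 | 4
alice | 4 | mkt | BOS | 90 | 4
dave | 3 | ops | SEA | 1 | 3
dave | 3 | ops | SEA | 5 | 3
After WHERE (2 rows):
teams.name | teams.score | teams.dept | teams.city | items.id | items.score
gina | 3 | hr | CHI | 1 | 3
gina | 3 | hr | CHI | 5 | 3
After SELECT (2 rows):
teams.dept
hr
hr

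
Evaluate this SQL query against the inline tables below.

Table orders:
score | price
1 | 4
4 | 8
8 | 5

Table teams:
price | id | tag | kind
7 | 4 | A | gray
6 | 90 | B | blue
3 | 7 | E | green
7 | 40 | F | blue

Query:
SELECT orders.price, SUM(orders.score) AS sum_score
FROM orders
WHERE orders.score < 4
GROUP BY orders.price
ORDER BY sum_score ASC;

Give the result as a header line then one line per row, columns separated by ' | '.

After WHERE (1 rows):
orders.score | orders.price
1 | 4
After GROUP BY (1 rows):
orders.price | sum_score
4 | 1
After ORDER BY (1 rows):
orders.price | sum_score
4 | 1

== RESULT ==
orders.price | sum_score
4 | 1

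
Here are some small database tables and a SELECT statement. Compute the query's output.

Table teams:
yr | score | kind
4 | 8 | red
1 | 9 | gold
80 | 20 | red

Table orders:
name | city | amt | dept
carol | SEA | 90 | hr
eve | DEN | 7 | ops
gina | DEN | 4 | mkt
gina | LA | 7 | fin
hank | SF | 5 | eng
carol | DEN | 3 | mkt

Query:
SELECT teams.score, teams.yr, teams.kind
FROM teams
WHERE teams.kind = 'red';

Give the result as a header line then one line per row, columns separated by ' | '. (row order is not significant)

== RESULT ==
teams.score | teams.yr | teams.kind
8 | 4 | red
20 | 80 | red

Derivation:
After WHERE (2 rows):
teams.yr | teams.score | teams.kind
4 | 8 | red
80 | 20 | red
After SELECT (2 rows):
teams.score | teams.yr | teams.kind
8 | 4 | red
20 | 80 | red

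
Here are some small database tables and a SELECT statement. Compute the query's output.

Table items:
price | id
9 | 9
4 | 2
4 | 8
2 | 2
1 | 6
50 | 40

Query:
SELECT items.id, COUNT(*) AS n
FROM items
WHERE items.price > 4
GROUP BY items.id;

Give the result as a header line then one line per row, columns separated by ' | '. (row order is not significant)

== RESULT ==
items.id | n
9 | 1
40 | 1

Derivation:
After WHERE (2 rows):
items.price | items.id
9 | 9
50 | 40
After GROUP BY (2 rows):
items.id | n
9 | 1
40 | 1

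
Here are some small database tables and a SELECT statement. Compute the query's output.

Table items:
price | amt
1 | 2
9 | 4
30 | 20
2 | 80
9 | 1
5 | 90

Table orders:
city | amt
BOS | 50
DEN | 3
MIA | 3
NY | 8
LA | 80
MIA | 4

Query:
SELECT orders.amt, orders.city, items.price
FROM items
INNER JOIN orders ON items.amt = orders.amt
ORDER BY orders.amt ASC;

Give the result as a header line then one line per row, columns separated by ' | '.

After JOIN orders (2 rows):
items.price | items.amt | orders.city | orders.amt
9 | 4 | MIA | 4
2 | 80 | LA | 80
After SELECT (2 rows):
orders.amt | orders.city | items.price
4 | MIA | 9
80 | LA | 2
After ORDER BY (2 rows):
orders.amt | orders.city | items.price
4 | MIA | 9
80 | LA | 2

== RESULT ==
orders.amt | orders.city | items.price
4 | MIA | 9
80 | LA | 2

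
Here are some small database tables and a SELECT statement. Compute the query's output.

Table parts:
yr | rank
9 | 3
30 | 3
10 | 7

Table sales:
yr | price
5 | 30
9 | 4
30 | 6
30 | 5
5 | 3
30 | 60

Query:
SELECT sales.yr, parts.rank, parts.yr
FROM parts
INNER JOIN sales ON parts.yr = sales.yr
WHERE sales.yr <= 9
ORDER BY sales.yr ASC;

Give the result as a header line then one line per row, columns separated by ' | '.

== RESULT ==
sales.yr | parts.rank | parts.yr
9 | 3 | 9

Derivation:
After JOIN sales (4 rows):
parts.yr | parts.rank | sales.yr | sales.price
9 | 3 | 9 | 4
30 | 3 | 30 | 6
30 | 3 | 30 | 5
30 | 3 | 30 | 60
After WHERE (1 rows):
parts.yr | parts.rank | sales.yr | sales.price
9 | 3 | 9 | 4
After SELECT (1 rows):
sales.yr | parts.rank | parts.yr
9 | 3 | 9
After ORDER BY (1 rows):
sales.yr | parts.rank | parts.yr
9 | 3 | 9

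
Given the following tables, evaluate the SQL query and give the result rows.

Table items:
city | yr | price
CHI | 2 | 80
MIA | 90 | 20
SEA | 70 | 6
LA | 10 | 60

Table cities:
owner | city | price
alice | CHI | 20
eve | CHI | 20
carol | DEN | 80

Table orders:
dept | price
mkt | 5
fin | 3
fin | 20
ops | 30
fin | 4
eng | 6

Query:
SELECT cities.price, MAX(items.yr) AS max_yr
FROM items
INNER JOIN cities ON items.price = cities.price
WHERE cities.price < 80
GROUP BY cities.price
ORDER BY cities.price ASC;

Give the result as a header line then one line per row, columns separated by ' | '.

After JOIN cities (3 rows):
items.city | items.yr | items.price | cities.owner | cities.city | cities.price
CHI | 2 | 80 | carol | DEN | 80
MIA | 90 | 20 | alice | CHI | 20
MIA | 90 | 20 | eve | CHI | 20
After WHERE (2 rows):
items.city | items.yr | items.price | cities.owner | cities.city | cities.price
MIA | 90 | 20 | alice | CHI | 20
MIA | 90 | 20 | eve | CHI | 20
After GROUP BY (1 rows):
cities.price | max_yr
20 | 90
After ORDER BY (1 rows):
cities.price | max_yr
20 | 90

== RESULT ==
cities.price | max_yr
20 | 90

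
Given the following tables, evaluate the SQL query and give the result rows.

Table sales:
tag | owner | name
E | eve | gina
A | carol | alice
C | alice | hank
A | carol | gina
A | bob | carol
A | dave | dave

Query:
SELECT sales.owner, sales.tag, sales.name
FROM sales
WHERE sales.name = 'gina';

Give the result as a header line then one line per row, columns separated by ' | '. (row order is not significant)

== RESULT ==
sales.owner | sales.tag | sales.name
eve | E | gina
carol | A | gina

Derivation:
After WHERE (2 rows):
sales.tag | sales.owner | sales.name
E | eve | gina
A | carol | gina
After SELECT (2 rows):
sales.owner | sales.tag | sales.name
eve | E | gina
carol | A | gina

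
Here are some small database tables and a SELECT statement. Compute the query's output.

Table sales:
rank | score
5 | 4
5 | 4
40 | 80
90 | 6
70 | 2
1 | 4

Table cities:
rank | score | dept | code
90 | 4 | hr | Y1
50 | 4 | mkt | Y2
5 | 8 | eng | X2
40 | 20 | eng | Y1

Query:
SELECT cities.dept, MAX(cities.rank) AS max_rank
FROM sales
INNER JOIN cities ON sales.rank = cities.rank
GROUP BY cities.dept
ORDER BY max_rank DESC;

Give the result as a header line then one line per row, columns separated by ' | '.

== RESULT ==
cities.dept | max_rank
hr | 90
eng | 40

Derivation:
After JOIN cities (4 rows):
sales.rank | sales.score | cities.rank | cities.score | cities.dept | cities.code
5 | 4 | 5 | 8 | eng | X2
5 | 4 | 5 | 8 | eng | X2
40 | 80 | 40 | 20 | eng | Y1
90 | 6 | 90 | 4 | hr | Y1
After GROUP BY (2 rows):
cities.dept | max_rank
eng | 40
hr | 90
After ORDER BY (2 rows):
cities.dept | max_rank
hr | 90
eng | 40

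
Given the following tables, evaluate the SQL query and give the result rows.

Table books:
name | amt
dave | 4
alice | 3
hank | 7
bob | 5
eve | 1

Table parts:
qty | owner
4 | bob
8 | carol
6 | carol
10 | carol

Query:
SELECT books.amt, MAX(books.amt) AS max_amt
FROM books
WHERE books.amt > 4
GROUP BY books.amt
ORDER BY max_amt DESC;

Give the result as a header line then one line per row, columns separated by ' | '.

== RESULT ==
books.amt | max_amt
7 | 7
5 | 5

Derivation:
After WHERE (2 rows):
books.name | books.amt
hank | 7
bob | 5
After GROUP BY (2 rows):
books.amt | max_amt
7 | 7
5 | 5
After ORDER BY (2 rows):
books.amt | max_amt
7 | 7
5 | 5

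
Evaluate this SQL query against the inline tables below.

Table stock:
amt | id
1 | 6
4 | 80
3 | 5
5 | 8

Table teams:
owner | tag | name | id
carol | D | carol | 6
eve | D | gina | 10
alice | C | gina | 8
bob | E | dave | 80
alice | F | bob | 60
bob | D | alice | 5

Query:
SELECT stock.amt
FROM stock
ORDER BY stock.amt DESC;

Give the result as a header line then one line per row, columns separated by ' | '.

== RESULT ==
stock.amt
5
4
3
1

Derivation:
After SELECT (4 rows):
stock.amt
1
4
3
5
After ORDER BY (4 rows):
stock.amt
5
4
3
1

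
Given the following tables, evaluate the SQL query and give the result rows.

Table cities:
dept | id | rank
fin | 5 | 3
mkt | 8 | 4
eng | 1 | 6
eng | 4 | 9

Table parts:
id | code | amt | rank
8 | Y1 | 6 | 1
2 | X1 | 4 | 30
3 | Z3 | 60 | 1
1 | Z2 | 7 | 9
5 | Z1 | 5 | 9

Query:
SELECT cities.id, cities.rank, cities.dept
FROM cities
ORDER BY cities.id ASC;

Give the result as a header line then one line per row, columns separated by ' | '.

After SELECT (4 rows):
cities.id | cities.rank | cities.dept
5 | 3 | fin
8 | 4 | mkt
1 | 6 | eng
4 | 9 | eng
After ORDER BY (4 rows):
cities.id | cities.rank | cities.dept
1 | 6 | eng
4 | 9 | eng
5 | 3 | fin
8 | 4 | mkt

== RESULT ==
cities.id | cities.rank | cities.dept
1 | 6 | eng
4 | 9 | eng
5 | 3 | fin
8 | 4 | mkt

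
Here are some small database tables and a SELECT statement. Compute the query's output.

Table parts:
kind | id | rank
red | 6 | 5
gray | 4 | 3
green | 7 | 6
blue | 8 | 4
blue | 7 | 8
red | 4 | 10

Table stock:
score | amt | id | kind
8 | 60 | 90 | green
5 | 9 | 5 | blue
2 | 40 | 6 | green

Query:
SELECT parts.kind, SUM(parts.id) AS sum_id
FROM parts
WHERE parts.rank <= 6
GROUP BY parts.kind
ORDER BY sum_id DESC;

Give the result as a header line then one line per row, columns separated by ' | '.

== RESULT ==
parts.kind | sum_id
blue | 8
green | 7
red | 6
gray | 4

Derivation:
After WHERE (4 rows):
parts.kind | parts.id | parts.rank
red | 6 | 5
gray | 4 | 3
green | 7 | 6
blue | 8 | 4
After GROUP BY (4 rows):
parts.kind | sum_id
red | 6
gray | 4
green | 7
blue | 8
After ORDER BY (4 rows):
parts.kind | sum_id
blue | 8
green | 7
red | 6
gray | 4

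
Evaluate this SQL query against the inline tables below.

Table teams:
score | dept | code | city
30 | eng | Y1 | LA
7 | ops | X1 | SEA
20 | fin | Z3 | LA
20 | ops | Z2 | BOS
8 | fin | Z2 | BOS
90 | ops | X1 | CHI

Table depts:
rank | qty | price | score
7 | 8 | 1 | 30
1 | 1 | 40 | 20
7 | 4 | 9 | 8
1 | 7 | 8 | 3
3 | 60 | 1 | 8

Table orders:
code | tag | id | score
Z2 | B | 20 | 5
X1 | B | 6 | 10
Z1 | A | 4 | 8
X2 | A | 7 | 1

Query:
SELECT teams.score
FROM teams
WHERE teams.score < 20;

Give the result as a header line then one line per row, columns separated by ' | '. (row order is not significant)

After WHERE (2 rows):
teams.score | teams.dept | teams.code | teams.city
7 | ops | X1 | SEA
8 | fin | Z2 | BOS
After SELECT (2 rows):
teams.score
7
8

== RESULT ==
teams.score
7
8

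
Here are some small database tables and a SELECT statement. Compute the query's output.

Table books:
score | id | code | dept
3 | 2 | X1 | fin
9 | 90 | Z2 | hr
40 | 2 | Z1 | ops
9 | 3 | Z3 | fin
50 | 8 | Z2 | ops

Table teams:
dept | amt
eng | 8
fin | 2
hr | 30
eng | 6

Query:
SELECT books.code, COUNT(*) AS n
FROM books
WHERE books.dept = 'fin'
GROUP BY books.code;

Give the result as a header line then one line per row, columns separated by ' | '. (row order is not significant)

== RESULT ==
books.code | n
X1 | 1
Z3 | 1

Derivation:
After WHERE (2 rows):
books.score | books.id | books.code | books.dept
3 | 2 | X1 | fin
9 | 3 | Z3 | fin
After GROUP BY (2 rows):
books.code | n
X1 | 1
Z3 | 1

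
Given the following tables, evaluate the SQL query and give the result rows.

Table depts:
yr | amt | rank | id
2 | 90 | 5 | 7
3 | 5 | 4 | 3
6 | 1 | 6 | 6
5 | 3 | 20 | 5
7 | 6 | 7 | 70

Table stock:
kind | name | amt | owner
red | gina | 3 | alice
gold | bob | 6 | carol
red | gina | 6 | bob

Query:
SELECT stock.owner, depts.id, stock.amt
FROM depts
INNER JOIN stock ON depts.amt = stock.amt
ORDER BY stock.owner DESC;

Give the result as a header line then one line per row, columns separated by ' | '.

== RESULT ==
stock.owner | depts.id | stock.amt
carol | 70 | 6
bob | 70 | 6
alice | 5 | 3

Derivation:
After JOIN stock (3 rows):
depts.yr | depts.amt | depts.rank | depts.id | stock.kind | stock.name | stock.amt | stock.owner
5 | 3 | 20 | 5 | red | gina | 3 | alice
7 | 6 | 7 | 70 | gold | bob | 6 | carol
7 | 6 | 7 | 70 | red | gina | 6 | bob
After SELECT (3 rows):
stock.owner | depts.id | stock.amt
alice | 5 | 3
carol | 70 | 6
bob | 70 | 6
After ORDER BY (3 rows):
stock.owner | depts.id | stock.amt
carol | 70 | 6
bob | 70 | 6
alice | 5 | 3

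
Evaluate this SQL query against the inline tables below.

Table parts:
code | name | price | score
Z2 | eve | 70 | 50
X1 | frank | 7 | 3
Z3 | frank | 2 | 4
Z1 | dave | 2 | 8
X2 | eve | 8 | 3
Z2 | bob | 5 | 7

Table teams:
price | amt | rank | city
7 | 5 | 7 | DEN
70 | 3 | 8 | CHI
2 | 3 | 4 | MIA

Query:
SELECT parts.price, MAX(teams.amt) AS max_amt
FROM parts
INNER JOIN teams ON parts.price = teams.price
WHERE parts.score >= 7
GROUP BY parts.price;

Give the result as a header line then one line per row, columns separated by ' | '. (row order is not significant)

== RESULT ==
parts.price | max_amt
70 | 3
2 | 3

Derivation:
After JOIN teams (4 rows):
parts.code | parts.name | parts.price | parts.score | teams.price | teams.amt | teams.rank | teams.city
Z2 | eve | 70 | 50 | 70 | 3 | 8 | CHI
X1 | frank | 7 | 3 | 7 | 5 | 7 | DEN
Z3 | frank | 2 | 4 | 2 | 3 | 4 | MIA
Z1 | dave | 2 | 8 | 2 | 3 | 4 | MIA
After WHERE (2 rows):
parts.code | parts.name | parts.price | parts.score | teams.price | teams.amt | teams.rank | teams.city
Z2 | eve | 70 | 50 | 70 | 3 | 8 | CHI
Z1 | dave | 2 | 8 | 2 | 3 | 4 | MIA
After GROUP BY (2 rows):
parts.price | max_amt
70 | 3
2 | 3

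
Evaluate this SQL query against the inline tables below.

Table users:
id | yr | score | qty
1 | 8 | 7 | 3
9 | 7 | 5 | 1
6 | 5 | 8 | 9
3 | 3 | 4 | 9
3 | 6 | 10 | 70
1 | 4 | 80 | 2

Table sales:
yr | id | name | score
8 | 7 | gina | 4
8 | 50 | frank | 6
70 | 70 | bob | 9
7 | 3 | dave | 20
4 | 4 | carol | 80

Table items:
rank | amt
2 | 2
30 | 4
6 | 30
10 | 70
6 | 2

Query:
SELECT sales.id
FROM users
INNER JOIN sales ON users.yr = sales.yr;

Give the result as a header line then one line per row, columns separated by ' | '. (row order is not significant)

After JOIN sales (4 rows):
users.id | users.yr | users.score | users.qty | sales.yr | sales.id | sales.name | sales.score
1 | 8 | 7 | 3 | 8 | 7 | gina | 4
1 | 8 | 7 | 3 | 8 | 50 | frank | 6
9 | 7 | 5 | 1 | 7 | 3 | dave | 20
1 | 4 | 80 | 2 | 4 | 4 | carol | 80
After SELECT (4 rows):
sales.id
7
50
3
4

== RESULT ==
sales.id
7
50
3
4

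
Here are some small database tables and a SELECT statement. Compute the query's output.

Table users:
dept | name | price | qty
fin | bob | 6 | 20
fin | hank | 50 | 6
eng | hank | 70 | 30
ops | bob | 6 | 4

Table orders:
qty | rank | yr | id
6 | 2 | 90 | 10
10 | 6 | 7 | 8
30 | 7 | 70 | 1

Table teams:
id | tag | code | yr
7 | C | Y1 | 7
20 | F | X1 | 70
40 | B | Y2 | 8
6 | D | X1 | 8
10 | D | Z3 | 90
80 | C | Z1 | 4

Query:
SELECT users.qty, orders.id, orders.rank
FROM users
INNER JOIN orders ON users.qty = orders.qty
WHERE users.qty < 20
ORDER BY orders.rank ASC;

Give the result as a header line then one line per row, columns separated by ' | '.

== RESULT ==
users.qty | orders.id | orders.rank
6 | 10 | 2

Derivation:
After JOIN orders (2 rows):
users.dept | users.name | users.price | users.qty | orders.qty | orders.rank | orders.yr | orders.id
fin | hank | 50 | 6 | 6 | 2 | 90 | 10
eng | hank | 70 | 30 | 30 | 7 | 70 | 1
After WHERE (1 rows):
users.dept | users.name | users.price | users.qty | orders.qty | orders.rank | orders.yr | orders.id
fin | hank | 50 | 6 | 6 | 2 | 90 | 10
After SELECT (1 rows):
users.qty | orders.id | orders.rank
6 | 10 | 2
After ORDER BY (1 rows):
users.qty | orders.id | orders.rank
6 | 10 | 2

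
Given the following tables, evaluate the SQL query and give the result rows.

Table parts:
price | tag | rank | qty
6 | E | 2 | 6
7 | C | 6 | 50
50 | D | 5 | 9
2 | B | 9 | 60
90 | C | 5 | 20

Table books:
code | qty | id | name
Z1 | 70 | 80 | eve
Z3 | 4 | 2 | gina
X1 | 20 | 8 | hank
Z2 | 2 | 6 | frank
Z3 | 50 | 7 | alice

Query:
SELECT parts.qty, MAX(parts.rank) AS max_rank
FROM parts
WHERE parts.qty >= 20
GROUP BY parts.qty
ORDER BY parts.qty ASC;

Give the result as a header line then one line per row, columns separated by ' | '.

== RESULT ==
parts.qty | max_rank
20 | 5
50 | 6
60 | 9

Derivation:
After WHERE (3 rows):
parts.price | parts.tag | parts.rank | parts.qty
7 | C | 6 | 50
2 | B | 9 | 60
90 | C | 5 | 20
After GROUP BY (3 rows):
parts.qty | max_rank
50 | 6
60 | 9
20 | 5
After ORDER BY (3 rows):
parts.qty | max_rank
20 | 5
50 | 6
60 | 9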